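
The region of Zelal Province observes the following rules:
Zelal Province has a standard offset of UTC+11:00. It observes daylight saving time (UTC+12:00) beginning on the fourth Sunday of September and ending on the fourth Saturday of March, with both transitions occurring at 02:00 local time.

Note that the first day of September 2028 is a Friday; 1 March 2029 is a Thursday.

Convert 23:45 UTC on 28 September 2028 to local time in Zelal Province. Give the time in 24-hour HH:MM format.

11:45

1 September 2028 is a Friday, so the first Sunday is September 3 and the fourth is September 24.
1 March 2029 is a Thursday, so the first Saturday is March 3 and the fourth is March 24.
At the standard offset (UTC+11:00), 23:45 UTC + 11h = 10:45 Zelal Province standard time (rolling into the next day, 29 September 2028).
The standard-time date in Zelal Province, 29 September 2028, lies within the daylight-saving period (24 September 2028 – 24 March 2029), so Zelal Province is on daylight time, UTC+12:00.
23:45 UTC + 12h = 11:45 local (rolling into the next day, 29 September 2028).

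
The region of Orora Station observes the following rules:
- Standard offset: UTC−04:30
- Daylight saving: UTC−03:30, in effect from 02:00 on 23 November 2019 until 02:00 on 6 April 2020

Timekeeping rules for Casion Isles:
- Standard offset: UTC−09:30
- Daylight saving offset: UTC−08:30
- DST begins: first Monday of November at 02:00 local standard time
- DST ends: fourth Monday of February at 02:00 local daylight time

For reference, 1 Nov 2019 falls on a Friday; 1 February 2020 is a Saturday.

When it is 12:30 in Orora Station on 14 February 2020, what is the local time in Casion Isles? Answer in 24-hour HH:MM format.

14 February 2020 falls between 23 November 2019 and 6 April 2020, so daylight saving is in effect and Orora Station is at UTC−03:30.
12:30 Orora Station + 3h30m = 16:00 UTC.
1 November 2019 is a Friday, so the first Monday is November 4.
1 February 2020 is a Saturday, so the first Monday is February 3 and the fourth is February 24.
At the standard offset (UTC−09:30), 16:00 UTC − 9h30m = 06:30 Casion Isles standard time.
Daylight saving runs 4 November 2019 – 24 February 2020; the standard-time date in Casion Isles, 14 February 2020, is inside that window, so Casion Isles is at UTC−08:30.
16:00 UTC − 8h30m = 07:30 Casion Isles.

07:30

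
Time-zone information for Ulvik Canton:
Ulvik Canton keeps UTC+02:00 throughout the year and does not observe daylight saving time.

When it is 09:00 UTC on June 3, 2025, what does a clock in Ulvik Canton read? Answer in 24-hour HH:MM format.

Ulvik Canton stays on UTC+02:00 all year.
09:00 UTC + 2h = 11:00 local.

11:00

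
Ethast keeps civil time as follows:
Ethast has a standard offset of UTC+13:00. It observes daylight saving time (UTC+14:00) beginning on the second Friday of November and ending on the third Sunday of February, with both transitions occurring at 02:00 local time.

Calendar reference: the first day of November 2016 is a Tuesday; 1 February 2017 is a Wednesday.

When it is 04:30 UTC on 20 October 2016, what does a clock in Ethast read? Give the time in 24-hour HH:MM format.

17:30

1 November 2016 is a Tuesday, so the first Friday is November 4 and the second is November 11.
1 February 2017 is a Wednesday, so the first Sunday is February 5 and the third is February 19.
At the standard offset (UTC+13:00), 04:30 UTC + 13h = 17:30 Ethast standard time.
The standard-time date in Ethast, 20 October 2016, does not fall between 11 November 2016 and 19 February 2017, so daylight saving is not in effect and Ethast is at UTC+13:00.
04:30 UTC + 13h = 17:30 local.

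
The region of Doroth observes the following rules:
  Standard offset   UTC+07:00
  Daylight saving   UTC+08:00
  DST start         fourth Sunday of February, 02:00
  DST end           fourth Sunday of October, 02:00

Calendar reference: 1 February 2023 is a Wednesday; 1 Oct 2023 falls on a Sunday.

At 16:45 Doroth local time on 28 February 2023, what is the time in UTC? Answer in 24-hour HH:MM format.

08:45

1 February 2023 is a Wednesday, so the first Sunday is February 5 and the fourth is February 26.
1 October 2023 is a Sunday, so the first Sunday is October 1 and the fourth is October 22.
Daylight saving runs 26 February – 22 October; 28 February 2023 is inside that window, so Doroth is at UTC+08:00.
16:45 local − 8h = 08:45 UTC.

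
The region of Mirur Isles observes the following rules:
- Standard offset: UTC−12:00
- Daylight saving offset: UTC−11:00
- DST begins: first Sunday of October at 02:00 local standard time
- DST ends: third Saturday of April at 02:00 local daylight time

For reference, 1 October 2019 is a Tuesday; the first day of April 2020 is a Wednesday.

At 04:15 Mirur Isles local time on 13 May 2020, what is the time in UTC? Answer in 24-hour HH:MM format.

1 October 2019 is a Tuesday, so the first Sunday is October 6.
1 April 2020 is a Wednesday, so the first Saturday is April 4 and the third is April 18.
Daylight saving runs 6 October 2019 – 18 April 2020; 13 May 2020 is outside that window, so Mirur Isles is on standard time at UTC−12:00.
04:15 local + 12h = 16:15 UTC.

16:15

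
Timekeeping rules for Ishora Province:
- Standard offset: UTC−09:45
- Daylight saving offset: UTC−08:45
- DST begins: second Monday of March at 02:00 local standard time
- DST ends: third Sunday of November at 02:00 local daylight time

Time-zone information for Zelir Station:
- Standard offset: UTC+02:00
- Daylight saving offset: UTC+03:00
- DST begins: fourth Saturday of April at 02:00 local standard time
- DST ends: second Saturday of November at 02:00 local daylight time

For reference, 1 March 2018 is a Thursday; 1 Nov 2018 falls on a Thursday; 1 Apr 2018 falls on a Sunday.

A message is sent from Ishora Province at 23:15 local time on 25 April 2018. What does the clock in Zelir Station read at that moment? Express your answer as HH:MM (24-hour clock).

1 March 2018 is a Thursday, so the first Monday is March 5 and the second is March 12.
1 November 2018 is a Thursday, so the first Sunday is November 4 and the third is November 18.
25 April 2018 falls between 12 March and 18 November, so daylight saving is in effect and Ishora Province is at UTC−08:45.
23:15 Ishora Province + 8h45m = 08:00 UTC (rolling into the next day, 26 April 2018).
1 April 2018 is a Sunday, so the first Saturday is April 7 and the fourth is April 28.
1 November 2018 is a Thursday, so the first Saturday is November 3 and the second is November 10.
At the standard offset (UTC+02:00), 08:00 UTC + 2h = 10:00 Zelir Station standard time.
Daylight saving runs 28 April – 10 November; the standard-time date in Zelir Station, 26 April 2018, is outside that window, so Zelir Station is on standard time at UTC+02:00.
08:00 UTC + 2h = 10:00 Zelir Station.

10:00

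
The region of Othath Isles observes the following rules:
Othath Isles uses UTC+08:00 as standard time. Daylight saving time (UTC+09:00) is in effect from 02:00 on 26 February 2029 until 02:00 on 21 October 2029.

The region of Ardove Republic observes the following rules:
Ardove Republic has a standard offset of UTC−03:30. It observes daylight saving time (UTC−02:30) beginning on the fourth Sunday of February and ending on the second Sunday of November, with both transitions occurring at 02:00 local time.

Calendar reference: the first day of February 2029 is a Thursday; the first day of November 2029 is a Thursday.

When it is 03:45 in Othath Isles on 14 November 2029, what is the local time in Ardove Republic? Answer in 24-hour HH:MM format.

16:15

Daylight saving runs 26 February – 21 October; 14 November 2029 is outside that window, so Othath Isles is on standard time at UTC+08:00.
03:45 Othath Isles − 8h = 19:45 UTC (rolling into the previous day, 13 November 2029).
1 February 2029 is a Thursday, so the first Sunday is February 4 and the fourth is February 25.
1 November 2029 is a Thursday, so the first Sunday is November 4 and the second is November 11.
At the standard offset (UTC−03:30), 19:45 UTC − 3h30m = 16:15 Ardove Republic standard time.
Daylight saving runs 25 February – 11 November; the standard-time date in Ardove Republic, 13 November 2029, is outside that window, so Ardove Republic is on standard time at UTC−03:30.
19:45 UTC − 3h30m = 16:15 Ardove Republic.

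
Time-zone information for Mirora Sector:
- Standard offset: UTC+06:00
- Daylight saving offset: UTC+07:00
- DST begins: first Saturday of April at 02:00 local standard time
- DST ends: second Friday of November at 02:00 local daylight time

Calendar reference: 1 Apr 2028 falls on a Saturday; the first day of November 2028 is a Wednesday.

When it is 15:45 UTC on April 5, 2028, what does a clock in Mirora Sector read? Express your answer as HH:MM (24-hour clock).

1 April 2028 is a Saturday, so the first Saturday is April 1.
1 November 2028 is a Wednesday, so the first Friday is November 3 and the second is November 10.
At the standard offset (UTC+06:00), 15:45 UTC + 6h = 21:45 Mirora Sector standard time.
Daylight saving runs 1 April – 10 November; the standard-time date in Mirora Sector, April 5, 2028, is inside that window, so Mirora Sector is at UTC+07:00.
15:45 UTC + 7h = 22:45 local.

22:45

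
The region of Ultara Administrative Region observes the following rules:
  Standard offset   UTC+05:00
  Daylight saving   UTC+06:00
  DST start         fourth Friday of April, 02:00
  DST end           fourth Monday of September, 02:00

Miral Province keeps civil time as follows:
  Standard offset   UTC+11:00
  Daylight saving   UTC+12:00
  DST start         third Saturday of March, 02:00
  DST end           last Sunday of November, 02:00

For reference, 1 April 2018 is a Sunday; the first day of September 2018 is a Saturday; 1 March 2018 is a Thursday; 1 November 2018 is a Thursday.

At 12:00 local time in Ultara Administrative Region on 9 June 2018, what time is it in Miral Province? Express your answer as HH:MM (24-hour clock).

1 April 2018 is a Sunday, so the first Friday is April 6 and the fourth is April 27.
1 September 2018 is a Saturday, so the first Monday is September 3 and the fourth is September 24.
9 June 2018 lies within the daylight-saving period (27 April – 24 September), so Ultara Administrative Region is on daylight time, UTC+06:00.
12:00 Ultara Administrative Region − 6h = 06:00 UTC.
1 March 2018 is a Thursday, so the first Saturday is March 3 and the third is March 17.
1 November 2018 is a Thursday, so Sundays fall on 4, 11, 18, 25; the last is November 25.
At the standard offset (UTC+11:00), 06:00 UTC + 11h = 17:00 Miral Province standard time.
Daylight saving runs 17 March – 25 November; the standard-time date in Miral Province, 9 June 2018, is inside that window, so Miral Province is at UTC+12:00.
06:00 UTC + 12h = 18:00 Miral Province.

18:00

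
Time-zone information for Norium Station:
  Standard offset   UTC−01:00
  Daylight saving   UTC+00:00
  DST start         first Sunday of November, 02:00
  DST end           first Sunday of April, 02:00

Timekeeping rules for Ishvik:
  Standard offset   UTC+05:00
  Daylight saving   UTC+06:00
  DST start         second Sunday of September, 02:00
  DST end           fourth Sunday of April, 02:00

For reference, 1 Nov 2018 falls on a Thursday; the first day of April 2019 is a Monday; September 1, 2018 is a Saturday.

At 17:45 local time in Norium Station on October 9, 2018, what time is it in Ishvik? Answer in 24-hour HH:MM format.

1 November 2018 is a Thursday, so the first Sunday is November 4.
1 April 2019 is a Monday, so the first Sunday is April 7.
Daylight saving runs 4 November 2018 – 7 April 2019; October 9, 2018 is outside that window, so Norium Station is on standard time at UTC−01:00.
17:45 Norium Station + 1h = 18:45 UTC.
1 September 2018 is a Saturday, so the first Sunday is September 2 and the second is September 9.
1 April 2019 is a Monday, so the first Sunday is April 7 and the fourth is April 28.
At the standard offset (UTC+05:00), 18:45 UTC + 5h = 23:45 Ishvik standard time.
Daylight saving runs 9 September 2018 – 28 April 2019; the standard-time date in Ishvik, October 9, 2018, is inside that window, so Ishvik is at UTC+06:00.
18:45 UTC + 6h = 00:45 Ishvik (rolling into the next day, 10 October 2018).

00:45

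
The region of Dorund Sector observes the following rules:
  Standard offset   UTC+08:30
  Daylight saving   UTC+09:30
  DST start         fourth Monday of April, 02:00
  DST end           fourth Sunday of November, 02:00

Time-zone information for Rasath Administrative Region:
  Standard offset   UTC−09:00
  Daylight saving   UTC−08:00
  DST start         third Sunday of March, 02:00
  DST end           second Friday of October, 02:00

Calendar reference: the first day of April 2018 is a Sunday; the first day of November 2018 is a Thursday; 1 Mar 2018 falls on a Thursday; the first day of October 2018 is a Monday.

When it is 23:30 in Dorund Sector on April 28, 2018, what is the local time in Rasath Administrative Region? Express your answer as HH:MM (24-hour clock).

06:00

1 April 2018 is a Sunday, so the first Monday is April 2 and the fourth is April 23.
1 November 2018 is a Thursday, so the first Sunday is November 4 and the fourth is November 25.
Daylight saving runs 23 April – 25 November; April 28, 2018 is inside that window, so Dorund Sector is at UTC+09:30.
23:30 Dorund Sector − 9h30m = 14:00 UTC.
1 March 2018 is a Thursday, so the first Sunday is March 4 and the third is March 18.
1 October 2018 is a Monday, so the first Friday is October 5 and the second is October 12.
At the standard offset (UTC−09:00), 14:00 UTC − 9h = 05:00 Rasath Administrative Region standard time.
Daylight saving runs 18 March – 12 October; the standard-time date in Rasath Administrative Region, April 28, 2018, is inside that window, so Rasath Administrative Region is at UTC−08:00.
14:00 UTC − 8h = 06:00 Rasath Administrative Region.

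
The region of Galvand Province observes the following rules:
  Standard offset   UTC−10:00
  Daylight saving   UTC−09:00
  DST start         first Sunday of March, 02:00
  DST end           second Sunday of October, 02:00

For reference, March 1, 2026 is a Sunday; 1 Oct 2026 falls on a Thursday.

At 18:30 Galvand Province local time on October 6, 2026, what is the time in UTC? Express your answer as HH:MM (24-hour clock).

1 March 2026 is a Sunday, so the first Sunday is March 1.
1 October 2026 is a Thursday, so the first Sunday is October 4 and the second is October 11.
Daylight saving runs 1 March – 11 October; October 6, 2026 is inside that window, so Galvand Province is at UTC−09:00.
18:30 local + 9h = 03:30 UTC (rolling into the next day, 7 October 2026).

03:30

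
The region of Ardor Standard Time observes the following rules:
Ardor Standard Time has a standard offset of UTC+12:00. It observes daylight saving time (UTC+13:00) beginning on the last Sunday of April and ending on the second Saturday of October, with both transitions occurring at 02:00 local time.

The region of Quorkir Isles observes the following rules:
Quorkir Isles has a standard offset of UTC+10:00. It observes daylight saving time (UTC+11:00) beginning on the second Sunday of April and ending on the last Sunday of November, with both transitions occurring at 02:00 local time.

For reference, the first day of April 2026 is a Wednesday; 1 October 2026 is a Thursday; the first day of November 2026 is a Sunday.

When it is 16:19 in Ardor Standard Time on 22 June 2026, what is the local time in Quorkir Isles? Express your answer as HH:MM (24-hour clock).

14:19

1 April 2026 is a Wednesday, so Sundays fall on 5, 12, 19, 26; the last is April 26.
1 October 2026 is a Thursday, so the first Saturday is October 3 and the second is October 10.
22 June 2026 falls between 26 April and 10 October, so daylight saving is in effect and Ardor Standard Time is at UTC+13:00.
16:19 Ardor Standard Time − 13h = 03:19 UTC.
1 April 2026 is a Wednesday, so the first Sunday is April 5 and the second is April 12.
1 November 2026 is a Sunday, so Sundays fall on 1, 8, 15, 22, 29; the last is November 29.
At the standard offset (UTC+10:00), 03:19 UTC + 10h = 13:19 Quorkir Isles standard time.
The standard-time date in Quorkir Isles, 22 June 2026, lies within the daylight-saving period (12 April – 29 November), so Quorkir Isles is on daylight time, UTC+11:00.
03:19 UTC + 11h = 14:19 Quorkir Isles.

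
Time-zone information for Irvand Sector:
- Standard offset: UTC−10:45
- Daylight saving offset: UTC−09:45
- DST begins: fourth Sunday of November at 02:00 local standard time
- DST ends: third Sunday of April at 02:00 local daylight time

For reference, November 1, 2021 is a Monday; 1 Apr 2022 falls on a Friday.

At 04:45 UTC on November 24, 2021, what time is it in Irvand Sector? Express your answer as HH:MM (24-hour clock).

18:00

1 November 2021 is a Monday, so the first Sunday is November 7 and the fourth is November 28.
1 April 2022 is a Friday, so the first Sunday is April 3 and the third is April 17.
At the standard offset (UTC−10:45), 04:45 UTC − 10h45m = 18:00 Irvand Sector standard time (rolling into the previous day, 23 November 2021).
The standard-time date in Irvand Sector, November 23, 2021, is outside the daylight-saving period (28 November 2021 – 17 April 2022), so Irvand Sector is on standard time, UTC−10:45.
04:45 UTC − 10h45m = 18:00 local (rolling into the previous day, 23 November 2021).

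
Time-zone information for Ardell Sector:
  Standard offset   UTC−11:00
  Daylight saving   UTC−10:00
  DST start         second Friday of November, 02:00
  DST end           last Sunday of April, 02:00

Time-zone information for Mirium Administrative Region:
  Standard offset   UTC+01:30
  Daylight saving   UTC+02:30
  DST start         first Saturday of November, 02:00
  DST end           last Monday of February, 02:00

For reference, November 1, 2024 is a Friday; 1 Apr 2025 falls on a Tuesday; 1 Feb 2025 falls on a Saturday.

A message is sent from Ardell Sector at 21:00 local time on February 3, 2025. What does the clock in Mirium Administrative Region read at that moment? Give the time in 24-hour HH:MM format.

1 November 2024 is a Friday, so the first Friday is November 1 and the second is November 8.
1 April 2025 is a Tuesday, so Sundays fall on 6, 13, 20, 27; the last is April 27.
February 3, 2025 falls between 8 November 2024 and 27 April 2025, so daylight saving is in effect and Ardell Sector is at UTC−10:00.
21:00 Ardell Sector + 10h = 07:00 UTC (rolling into the next day, 4 February 2025).
1 November 2024 is a Friday, so the first Saturday is November 2.
1 February 2025 is a Saturday, so Mondays fall on 3, 10, 17, 24; the last is February 24.
At the standard offset (UTC+01:30), 07:00 UTC + 1h30m = 08:30 Mirium Administrative Region standard time.
The standard-time date in Mirium Administrative Region, February 4, 2025, lies within the daylight-saving period (2 November 2024 – 24 February 2025), so Mirium Administrative Region is on daylight time, UTC+02:30.
07:00 UTC + 2h30m = 09:30 Mirium Administrative Region.

09:30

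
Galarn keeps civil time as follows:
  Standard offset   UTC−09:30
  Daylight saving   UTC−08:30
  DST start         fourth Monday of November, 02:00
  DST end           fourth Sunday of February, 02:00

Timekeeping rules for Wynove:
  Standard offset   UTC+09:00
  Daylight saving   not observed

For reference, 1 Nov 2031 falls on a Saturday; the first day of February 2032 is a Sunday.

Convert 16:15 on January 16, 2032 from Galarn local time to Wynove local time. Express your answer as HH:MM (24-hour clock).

09:45

1 November 2031 is a Saturday, so the first Monday is November 3 and the fourth is November 24.
1 February 2032 is a Sunday, so the first Sunday is February 1 and the fourth is February 22.
Daylight saving runs 24 November 2031 – 22 February 2032; January 16, 2032 is inside that window, so Galarn is at UTC−08:30.
16:15 Galarn + 8h30m = 00:45 UTC (rolling into the next day, 17 January 2032).
Wynove has no daylight saving, so its offset is UTC+09:00 year-round.
00:45 UTC + 9h = 09:45 Wynove.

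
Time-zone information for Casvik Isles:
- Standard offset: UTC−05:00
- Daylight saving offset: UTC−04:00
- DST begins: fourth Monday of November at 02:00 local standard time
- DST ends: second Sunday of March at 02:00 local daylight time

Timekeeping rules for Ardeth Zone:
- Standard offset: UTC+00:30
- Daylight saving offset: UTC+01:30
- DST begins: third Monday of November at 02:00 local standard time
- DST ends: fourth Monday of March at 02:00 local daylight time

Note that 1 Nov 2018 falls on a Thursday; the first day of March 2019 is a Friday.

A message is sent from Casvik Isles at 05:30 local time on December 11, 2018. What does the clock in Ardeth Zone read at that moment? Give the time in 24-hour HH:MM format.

11:00

1 November 2018 is a Thursday, so the first Monday is November 5 and the fourth is November 26.
1 March 2019 is a Friday, so the first Sunday is March 3 and the second is March 10.
Daylight saving runs 26 November 2018 – 10 March 2019; December 11, 2018 is inside that window, so Casvik Isles is at UTC−04:00.
05:30 Casvik Isles + 4h = 09:30 UTC.
1 November 2018 is a Thursday, so the first Monday is November 5 and the third is November 19.
1 March 2019 is a Friday, so the first Monday is March 4 and the fourth is March 25.
At the standard offset (UTC+00:30), 09:30 UTC + 0h30m = 10:00 Ardeth Zone standard time.
The standard-time date in Ardeth Zone, December 11, 2018, lies within the daylight-saving period (19 November 2018 – 25 March 2019), so Ardeth Zone is on daylight time, UTC+01:30.
09:30 UTC + 1h30m = 11:00 Ardeth Zone.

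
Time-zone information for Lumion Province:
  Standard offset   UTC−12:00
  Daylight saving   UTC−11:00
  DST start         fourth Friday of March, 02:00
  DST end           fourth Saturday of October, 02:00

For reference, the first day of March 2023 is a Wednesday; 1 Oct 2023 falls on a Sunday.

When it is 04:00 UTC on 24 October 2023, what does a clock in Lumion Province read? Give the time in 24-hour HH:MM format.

1 March 2023 is a Wednesday, so the first Friday is March 3 and the fourth is March 24.
1 October 2023 is a Sunday, so the first Saturday is October 7 and the fourth is October 28.
At the standard offset (UTC−12:00), 04:00 UTC − 12h = 16:00 Lumion Province standard time (rolling into the previous day, 23 October 2023).
The standard-time date in Lumion Province, 23 October 2023, falls between 24 March and 28 October, so daylight saving is in effect and Lumion Province is at UTC−11:00.
04:00 UTC − 11h = 17:00 local (rolling into the previous day, 23 October 2023).

17:00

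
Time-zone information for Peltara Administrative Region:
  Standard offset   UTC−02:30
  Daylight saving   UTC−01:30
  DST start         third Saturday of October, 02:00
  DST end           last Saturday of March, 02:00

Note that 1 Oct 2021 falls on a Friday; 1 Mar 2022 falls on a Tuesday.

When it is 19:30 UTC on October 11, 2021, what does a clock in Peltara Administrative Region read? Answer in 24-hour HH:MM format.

1 October 2021 is a Friday, so the first Saturday is October 2 and the third is October 16.
1 March 2022 is a Tuesday, so Saturdays fall on 5, 12, 19, 26; the last is March 26.
At the standard offset (UTC−02:30), 19:30 UTC − 2h30m = 17:00 Peltara Administrative Region standard time.
The standard-time date in Peltara Administrative Region, October 11, 2021, is outside the daylight-saving period (16 October 2021 – 26 March 2022), so Peltara Administrative Region is on standard time, UTC−02:30.
19:30 UTC − 2h30m = 17:00 local.

17:00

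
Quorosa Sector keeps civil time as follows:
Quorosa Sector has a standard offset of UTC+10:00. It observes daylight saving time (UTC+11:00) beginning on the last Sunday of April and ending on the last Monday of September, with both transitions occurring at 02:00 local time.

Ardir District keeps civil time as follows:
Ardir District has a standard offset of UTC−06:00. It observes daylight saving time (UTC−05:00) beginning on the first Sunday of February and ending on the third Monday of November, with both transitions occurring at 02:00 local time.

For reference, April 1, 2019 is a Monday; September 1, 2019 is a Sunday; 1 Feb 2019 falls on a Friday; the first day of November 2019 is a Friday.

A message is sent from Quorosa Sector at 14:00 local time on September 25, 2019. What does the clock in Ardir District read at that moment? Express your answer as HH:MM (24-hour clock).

1 April 2019 is a Monday, so Sundays fall on 7, 14, 21, 28; the last is April 28.
1 September 2019 is a Sunday, so Mondays fall on 2, 9, 16, 23, 30; the last is September 30.
September 25, 2019 lies within the daylight-saving period (28 April – 30 September), so Quorosa Sector is on daylight time, UTC+11:00.
14:00 Quorosa Sector − 11h = 03:00 UTC.
1 February 2019 is a Friday, so the first Sunday is February 3.
1 November 2019 is a Friday, so the first Monday is November 4 and the third is November 18.
At the standard offset (UTC−06:00), 03:00 UTC − 6h = 21:00 Ardir District standard time (rolling into the previous day, 24 September 2019).
Daylight saving runs 3 February – 18 November; the standard-time date in Ardir District, September 24, 2019, is inside that window, so Ardir District is at UTC−05:00.
03:00 UTC − 5h = 22:00 Ardir District (rolling into the previous day, 24 September 2019).

22:00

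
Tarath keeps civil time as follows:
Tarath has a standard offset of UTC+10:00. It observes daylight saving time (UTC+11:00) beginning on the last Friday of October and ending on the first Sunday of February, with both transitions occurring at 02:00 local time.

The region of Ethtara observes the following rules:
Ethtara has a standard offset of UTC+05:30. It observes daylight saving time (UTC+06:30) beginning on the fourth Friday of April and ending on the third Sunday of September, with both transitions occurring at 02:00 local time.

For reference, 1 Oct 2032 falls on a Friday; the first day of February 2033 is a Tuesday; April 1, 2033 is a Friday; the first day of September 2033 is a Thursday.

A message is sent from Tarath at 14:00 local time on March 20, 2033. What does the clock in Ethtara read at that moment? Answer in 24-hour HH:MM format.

09:30

1 October 2032 is a Friday, so Fridays fall on 1, 8, 15, 22, 29; the last is October 29.
1 February 2033 is a Tuesday, so the first Sunday is February 6.
March 20, 2033 does not fall between 29 October 2032 and 6 February 2033, so daylight saving is not in effect and Tarath is at UTC+10:00.
14:00 Tarath − 10h = 04:00 UTC.
1 April 2033 is a Friday, so the first Friday is April 1 and the fourth is April 22.
1 September 2033 is a Thursday, so the first Sunday is September 4 and the third is September 18.
At the standard offset (UTC+05:30), 04:00 UTC + 5h30m = 09:30 Ethtara standard time.
The standard-time date in Ethtara, March 20, 2033, does not fall between 22 April and 18 September, so daylight saving is not in effect and Ethtara is at UTC+05:30.
04:00 UTC + 5h30m = 09:30 Ethtara.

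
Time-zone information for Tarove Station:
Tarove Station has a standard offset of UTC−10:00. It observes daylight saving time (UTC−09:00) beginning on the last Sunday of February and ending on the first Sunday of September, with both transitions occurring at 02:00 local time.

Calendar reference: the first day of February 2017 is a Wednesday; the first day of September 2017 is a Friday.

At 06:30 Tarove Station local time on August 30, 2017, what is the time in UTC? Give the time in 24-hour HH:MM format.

15:30

1 February 2017 is a Wednesday, so Sundays fall on 5, 12, 19, 26; the last is February 26.
1 September 2017 is a Friday, so the first Sunday is September 3.
August 30, 2017 falls between 26 February and 3 September, so daylight saving is in effect and Tarove Station is at UTC−09:00.
06:30 local + 9h = 15:30 UTC.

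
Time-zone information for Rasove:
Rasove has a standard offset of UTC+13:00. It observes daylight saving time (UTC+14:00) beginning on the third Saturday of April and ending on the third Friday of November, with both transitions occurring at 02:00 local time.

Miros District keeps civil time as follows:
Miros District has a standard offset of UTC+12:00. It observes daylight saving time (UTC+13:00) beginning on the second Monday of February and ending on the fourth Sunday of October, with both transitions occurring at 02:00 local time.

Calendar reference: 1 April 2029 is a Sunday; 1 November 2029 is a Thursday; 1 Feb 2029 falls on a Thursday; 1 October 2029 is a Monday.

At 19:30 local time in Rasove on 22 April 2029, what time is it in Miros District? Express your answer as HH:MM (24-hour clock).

1 April 2029 is a Sunday, so the first Saturday is April 7 and the third is April 21.
1 November 2029 is a Thursday, so the first Friday is November 2 and the third is November 16.
22 April 2029 lies within the daylight-saving period (21 April – 16 November), so Rasove is on daylight time, UTC+14:00.
19:30 Rasove − 14h = 05:30 UTC.
1 February 2029 is a Thursday, so the first Monday is February 5 and the second is February 12.
1 October 2029 is a Monday, so the first Sunday is October 7 and the fourth is October 28.
At the standard offset (UTC+12:00), 05:30 UTC + 12h = 17:30 Miros District standard time.
The standard-time date in Miros District, 22 April 2029, falls between 12 February and 28 October, so daylight saving is in effect and Miros District is at UTC+13:00.
05:30 UTC + 13h = 18:30 Miros District.

18:30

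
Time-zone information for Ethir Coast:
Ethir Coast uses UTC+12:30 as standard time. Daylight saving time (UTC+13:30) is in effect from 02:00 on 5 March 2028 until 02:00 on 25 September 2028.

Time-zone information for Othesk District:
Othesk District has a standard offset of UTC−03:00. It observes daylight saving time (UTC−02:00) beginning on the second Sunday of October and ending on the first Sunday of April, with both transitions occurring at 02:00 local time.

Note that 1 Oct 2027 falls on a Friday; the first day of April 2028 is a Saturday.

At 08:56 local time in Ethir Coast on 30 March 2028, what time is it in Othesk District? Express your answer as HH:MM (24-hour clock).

30 March 2028 lies within the daylight-saving period (5 March – 25 September), so Ethir Coast is on daylight time, UTC+13:30.
08:56 Ethir Coast − 13h30m = 19:26 UTC (rolling into the previous day, 29 March 2028).
1 October 2027 is a Friday, so the first Sunday is October 3 and the second is October 10.
1 April 2028 is a Saturday, so the first Sunday is April 2.
At the standard offset (UTC−03:00), 19:26 UTC − 3h = 16:26 Othesk District standard time.
The standard-time date in Othesk District, 29 March 2028, lies within the daylight-saving period (10 October 2027 – 2 April 2028), so Othesk District is on daylight time, UTC−02:00.
19:26 UTC − 2h = 17:26 Othesk District.

17:26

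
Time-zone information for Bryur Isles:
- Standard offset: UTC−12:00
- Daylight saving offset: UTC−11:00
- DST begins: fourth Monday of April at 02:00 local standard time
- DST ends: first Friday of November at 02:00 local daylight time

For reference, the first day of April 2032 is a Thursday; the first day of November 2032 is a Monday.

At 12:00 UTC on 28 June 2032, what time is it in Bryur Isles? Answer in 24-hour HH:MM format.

1 April 2032 is a Thursday, so the first Monday is April 5 and the fourth is April 26.
1 November 2032 is a Monday, so the first Friday is November 5.
At the standard offset (UTC−12:00), 12:00 UTC − 12h = 00:00 Bryur Isles standard time.
The standard-time date in Bryur Isles, 28 June 2032, lies within the daylight-saving period (26 April – 5 November), so Bryur Isles is on daylight time, UTC−11:00.
12:00 UTC − 11h = 01:00 local.

01:00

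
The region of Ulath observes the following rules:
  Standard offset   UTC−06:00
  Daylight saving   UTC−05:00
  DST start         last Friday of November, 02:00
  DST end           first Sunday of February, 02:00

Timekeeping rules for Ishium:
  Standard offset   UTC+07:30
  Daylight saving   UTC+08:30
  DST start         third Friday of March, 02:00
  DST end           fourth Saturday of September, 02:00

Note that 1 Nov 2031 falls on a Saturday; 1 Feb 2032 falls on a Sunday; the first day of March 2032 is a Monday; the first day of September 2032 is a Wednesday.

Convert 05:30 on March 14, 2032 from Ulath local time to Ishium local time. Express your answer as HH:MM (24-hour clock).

19:00

1 November 2031 is a Saturday, so Fridays fall on 7, 14, 21, 28; the last is November 28.
1 February 2032 is a Sunday, so the first Sunday is February 1.
Daylight saving runs 28 November 2031 – 1 February 2032; March 14, 2032 is outside that window, so Ulath is on standard time at UTC−06:00.
05:30 Ulath + 6h = 11:30 UTC.
1 March 2032 is a Monday, so the first Friday is March 5 and the third is March 19.
1 September 2032 is a Wednesday, so the first Saturday is September 4 and the fourth is September 25.
At the standard offset (UTC+07:30), 11:30 UTC + 7h30m = 19:00 Ishium standard time.
Daylight saving runs 19 March – 25 September; the standard-time date in Ishium, March 14, 2032, is outside that window, so Ishium is on standard time at UTC+07:30.
11:30 UTC + 7h30m = 19:00 Ishium.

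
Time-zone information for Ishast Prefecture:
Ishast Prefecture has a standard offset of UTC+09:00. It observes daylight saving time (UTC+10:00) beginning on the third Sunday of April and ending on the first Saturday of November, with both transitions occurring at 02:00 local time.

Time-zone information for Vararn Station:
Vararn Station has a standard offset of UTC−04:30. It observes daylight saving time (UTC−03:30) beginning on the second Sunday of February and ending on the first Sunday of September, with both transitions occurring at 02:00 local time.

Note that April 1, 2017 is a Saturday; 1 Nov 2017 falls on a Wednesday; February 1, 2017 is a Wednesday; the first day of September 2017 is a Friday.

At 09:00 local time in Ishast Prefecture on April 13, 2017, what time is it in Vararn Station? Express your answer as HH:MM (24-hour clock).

1 April 2017 is a Saturday, so the first Sunday is April 2 and the third is April 16.
1 November 2017 is a Wednesday, so the first Saturday is November 4.
April 13, 2017 does not fall between 16 April and 4 November, so daylight saving is not in effect and Ishast Prefecture is at UTC+09:00.
09:00 Ishast Prefecture − 9h = 00:00 UTC.
1 February 2017 is a Wednesday, so the first Sunday is February 5 and the second is February 12.
1 September 2017 is a Friday, so the first Sunday is September 3.
At the standard offset (UTC−04:30), 00:00 UTC − 4h30m = 19:30 Vararn Station standard time (rolling into the previous day, 12 April 2017).
The standard-time date in Vararn Station, April 12, 2017, lies within the daylight-saving period (12 February – 3 September), so Vararn Station is on daylight time, UTC−03:30.
00:00 UTC − 3h30m = 20:30 Vararn Station (rolling into the previous day, 12 April 2017).

20:30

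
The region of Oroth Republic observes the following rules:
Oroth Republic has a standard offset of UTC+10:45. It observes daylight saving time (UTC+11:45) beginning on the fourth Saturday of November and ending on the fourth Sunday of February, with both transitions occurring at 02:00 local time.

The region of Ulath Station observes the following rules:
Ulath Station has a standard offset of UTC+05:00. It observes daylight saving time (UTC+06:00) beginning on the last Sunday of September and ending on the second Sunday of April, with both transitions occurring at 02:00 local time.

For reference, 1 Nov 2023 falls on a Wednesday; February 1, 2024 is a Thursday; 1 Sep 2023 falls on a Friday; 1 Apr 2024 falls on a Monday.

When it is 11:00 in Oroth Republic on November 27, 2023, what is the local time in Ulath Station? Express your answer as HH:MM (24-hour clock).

1 November 2023 is a Wednesday, so the first Saturday is November 4 and the fourth is November 25.
1 February 2024 is a Thursday, so the first Sunday is February 4 and the fourth is February 25.
November 27, 2023 lies within the daylight-saving period (25 November 2023 – 25 February 2024), so Oroth Republic is on daylight time, UTC+11:45.
11:00 Oroth Republic − 11h45m = 23:15 UTC (rolling into the previous day, 26 November 2023).
1 September 2023 is a Friday, so Sundays fall on 3, 10, 17, 24; the last is September 24.
1 April 2024 is a Monday, so the first Sunday is April 7 and the second is April 14.
At the standard offset (UTC+05:00), 23:15 UTC + 5h = 04:15 Ulath Station standard time (rolling into the next day, 27 November 2023).
The standard-time date in Ulath Station, November 27, 2023, falls between 24 September 2023 and 14 April 2024, so daylight saving is in effect and Ulath Station is at UTC+06:00.
23:15 UTC + 6h = 05:15 Ulath Station (rolling into the next day, 27 November 2023).

05:15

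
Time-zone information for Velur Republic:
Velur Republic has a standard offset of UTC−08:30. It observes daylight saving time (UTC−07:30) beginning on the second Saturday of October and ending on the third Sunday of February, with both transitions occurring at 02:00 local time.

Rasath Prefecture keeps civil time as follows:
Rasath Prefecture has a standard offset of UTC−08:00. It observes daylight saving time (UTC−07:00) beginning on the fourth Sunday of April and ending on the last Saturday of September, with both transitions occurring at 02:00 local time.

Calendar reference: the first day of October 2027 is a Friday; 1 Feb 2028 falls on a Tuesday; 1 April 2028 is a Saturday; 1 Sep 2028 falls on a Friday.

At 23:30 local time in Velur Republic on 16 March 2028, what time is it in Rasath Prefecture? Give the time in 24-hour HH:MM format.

1 October 2027 is a Friday, so the first Saturday is October 2 and the second is October 9.
1 February 2028 is a Tuesday, so the first Sunday is February 6 and the third is February 20.
16 March 2028 is outside the daylight-saving period (9 October 2027 – 20 February 2028), so Velur Republic is on standard time, UTC−08:30.
23:30 Velur Republic + 8h30m = 08:00 UTC (rolling into the next day, 17 March 2028).
1 April 2028 is a Saturday, so the first Sunday is April 2 and the fourth is April 23.
1 September 2028 is a Friday, so Saturdays fall on 2, 9, 16, 23, 30; the last is September 30.
At the standard offset (UTC−08:00), 08:00 UTC − 8h = 00:00 Rasath Prefecture standard time.
The standard-time date in Rasath Prefecture, 17 March 2028, is outside the daylight-saving period (23 April – 30 September), so Rasath Prefecture is on standard time, UTC−08:00.
08:00 UTC − 8h = 00:00 Rasath Prefecture.

00:00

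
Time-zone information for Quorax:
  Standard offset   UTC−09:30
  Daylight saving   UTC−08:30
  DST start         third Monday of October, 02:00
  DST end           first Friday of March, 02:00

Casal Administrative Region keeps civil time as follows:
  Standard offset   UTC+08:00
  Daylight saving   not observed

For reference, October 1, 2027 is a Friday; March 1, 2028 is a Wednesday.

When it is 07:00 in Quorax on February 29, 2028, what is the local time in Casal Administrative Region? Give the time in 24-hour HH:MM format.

23:30

1 October 2027 is a Friday, so the first Monday is October 4 and the third is October 18.
1 March 2028 is a Wednesday, so the first Friday is March 3.
February 29, 2028 lies within the daylight-saving period (18 October 2027 – 3 March 2028), so Quorax is on daylight time, UTC−08:30.
07:00 Quorax + 8h30m = 15:30 UTC.
Casal Administrative Region stays on UTC+08:00 all year.
15:30 UTC + 8h = 23:30 Casal Administrative Region.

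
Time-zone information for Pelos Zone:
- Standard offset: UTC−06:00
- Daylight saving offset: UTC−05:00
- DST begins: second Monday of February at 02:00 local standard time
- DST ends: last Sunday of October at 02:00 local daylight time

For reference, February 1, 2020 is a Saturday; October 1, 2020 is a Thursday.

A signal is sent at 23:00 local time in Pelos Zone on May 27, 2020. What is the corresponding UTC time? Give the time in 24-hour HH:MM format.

1 February 2020 is a Saturday, so the first Monday is February 3 and the second is February 10.
1 October 2020 is a Thursday, so Sundays fall on 4, 11, 18, 25; the last is October 25.
May 27, 2020 lies within the daylight-saving period (10 February – 25 October), so Pelos Zone is on daylight time, UTC−05:00.
23:00 local + 5h = 04:00 UTC (rolling into the next day, 28 May 2020).

04:00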